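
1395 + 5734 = 7129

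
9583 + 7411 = 16994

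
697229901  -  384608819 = 312621082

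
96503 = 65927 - -30576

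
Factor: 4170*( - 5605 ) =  - 23372850 = - 2^1*3^1*5^2*19^1*59^1 * 139^1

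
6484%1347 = 1096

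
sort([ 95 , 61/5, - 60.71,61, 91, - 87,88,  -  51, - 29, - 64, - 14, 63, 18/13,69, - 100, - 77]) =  [ - 100, - 87, - 77,-64,-60.71 ,  -  51,  -  29, - 14,18/13,61/5,61,63,69,88,91 , 95 ] 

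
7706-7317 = 389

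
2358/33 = 71 + 5/11 = 71.45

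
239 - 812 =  - 573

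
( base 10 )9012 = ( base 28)BDO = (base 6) 105420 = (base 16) 2334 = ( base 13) 4143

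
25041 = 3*8347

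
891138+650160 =1541298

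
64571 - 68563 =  -3992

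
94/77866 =47/38933 =0.00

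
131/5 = 26 + 1/5 =26.20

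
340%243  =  97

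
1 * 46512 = 46512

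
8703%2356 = 1635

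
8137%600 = 337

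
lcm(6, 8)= 24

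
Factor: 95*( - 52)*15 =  - 74100 = - 2^2 *3^1 * 5^2 * 13^1 *19^1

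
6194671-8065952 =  - 1871281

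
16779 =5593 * 3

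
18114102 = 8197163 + 9916939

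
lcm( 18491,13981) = 573221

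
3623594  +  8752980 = 12376574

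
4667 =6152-1485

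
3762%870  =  282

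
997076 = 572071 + 425005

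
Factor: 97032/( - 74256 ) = -311/238 = -2^( - 1 )*7^(-1 ) * 17^( - 1 ) * 311^1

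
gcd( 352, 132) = 44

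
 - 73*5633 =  - 411209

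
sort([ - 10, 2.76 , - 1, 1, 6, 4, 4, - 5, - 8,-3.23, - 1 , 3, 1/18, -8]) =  [ - 10, - 8, - 8, - 5, - 3.23, - 1, - 1, 1/18, 1, 2.76,3,4, 4, 6]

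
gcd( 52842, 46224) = 6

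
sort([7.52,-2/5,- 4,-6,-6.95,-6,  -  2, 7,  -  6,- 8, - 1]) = [-8, - 6.95,- 6,-6,  -  6,  -  4, - 2,-1, - 2/5, 7 , 7.52]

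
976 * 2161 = 2109136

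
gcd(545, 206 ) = 1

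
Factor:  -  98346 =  - 2^1*3^1*37^1 * 443^1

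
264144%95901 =72342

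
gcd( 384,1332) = 12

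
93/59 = 93/59 = 1.58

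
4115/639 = 4115/639= 6.44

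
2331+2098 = 4429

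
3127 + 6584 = 9711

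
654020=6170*106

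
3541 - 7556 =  - 4015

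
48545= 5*9709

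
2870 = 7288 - 4418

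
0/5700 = 0=0.00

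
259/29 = 8 +27/29 = 8.93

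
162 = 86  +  76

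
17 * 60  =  1020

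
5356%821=430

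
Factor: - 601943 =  -601943^1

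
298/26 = 11 + 6/13=   11.46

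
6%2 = 0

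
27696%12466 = 2764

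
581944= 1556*374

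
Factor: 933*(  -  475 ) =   -  443175 = -  3^1*5^2* 19^1*311^1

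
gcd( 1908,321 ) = 3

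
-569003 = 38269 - 607272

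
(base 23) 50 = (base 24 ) 4j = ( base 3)11021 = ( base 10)115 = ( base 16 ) 73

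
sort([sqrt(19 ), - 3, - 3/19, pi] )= [ - 3, - 3/19,pi,sqrt( 19 ) ]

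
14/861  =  2/123= 0.02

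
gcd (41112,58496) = 8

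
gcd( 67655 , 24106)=1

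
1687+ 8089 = 9776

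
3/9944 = 3/9944 = 0.00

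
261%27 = 18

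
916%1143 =916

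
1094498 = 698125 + 396373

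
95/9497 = 95/9497 = 0.01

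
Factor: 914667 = 3^1*13^1*47^1*499^1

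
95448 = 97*984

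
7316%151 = 68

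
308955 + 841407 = 1150362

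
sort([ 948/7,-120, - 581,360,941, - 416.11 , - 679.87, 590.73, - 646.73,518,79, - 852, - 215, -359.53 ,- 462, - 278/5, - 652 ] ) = [-852,-679.87, - 652, - 646.73, - 581, - 462,- 416.11, - 359.53, - 215,-120, - 278/5,79 , 948/7,360,  518, 590.73,941 ] 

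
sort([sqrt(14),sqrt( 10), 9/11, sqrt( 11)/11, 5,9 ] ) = [sqrt (11)/11, 9/11,sqrt( 10),  sqrt(14), 5,9 ]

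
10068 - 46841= - 36773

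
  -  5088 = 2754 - 7842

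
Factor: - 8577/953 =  - 3^2= - 9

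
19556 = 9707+9849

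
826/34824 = 413/17412 = 0.02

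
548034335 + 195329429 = 743363764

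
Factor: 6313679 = 1361^1*4639^1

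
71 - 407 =-336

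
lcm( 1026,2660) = 71820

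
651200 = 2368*275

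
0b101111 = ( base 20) 27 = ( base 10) 47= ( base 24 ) 1N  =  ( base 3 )1202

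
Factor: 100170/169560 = 371/628 = 2^(-2)*7^1*53^1*157^(  -  1)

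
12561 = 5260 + 7301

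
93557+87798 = 181355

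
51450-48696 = 2754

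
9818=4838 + 4980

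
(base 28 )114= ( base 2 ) 1100110000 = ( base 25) 17g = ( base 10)816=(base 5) 11231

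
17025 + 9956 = 26981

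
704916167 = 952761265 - 247845098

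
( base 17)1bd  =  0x1E9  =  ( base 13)2B8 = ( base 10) 489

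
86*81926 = 7045636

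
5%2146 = 5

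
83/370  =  83/370 = 0.22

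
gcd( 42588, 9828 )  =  3276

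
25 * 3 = 75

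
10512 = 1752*6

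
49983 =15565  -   - 34418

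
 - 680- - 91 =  - 589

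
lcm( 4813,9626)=9626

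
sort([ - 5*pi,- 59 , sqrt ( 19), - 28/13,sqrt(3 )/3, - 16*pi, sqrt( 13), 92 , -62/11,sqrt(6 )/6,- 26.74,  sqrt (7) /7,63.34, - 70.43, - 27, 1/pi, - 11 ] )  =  [-70.43, - 59,-16*pi, - 27,-26.74, - 5*pi, - 11,-62/11, - 28/13 , 1/pi, sqrt( 7) /7,sqrt (6)/6, sqrt( 3 )/3,sqrt(13 ), sqrt( 19), 63.34,92] 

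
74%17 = 6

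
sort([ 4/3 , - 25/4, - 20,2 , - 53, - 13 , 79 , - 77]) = [  -  77, - 53, - 20, - 13 ,-25/4,4/3, 2,79] 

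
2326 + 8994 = 11320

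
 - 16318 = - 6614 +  - 9704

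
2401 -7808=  - 5407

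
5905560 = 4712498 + 1193062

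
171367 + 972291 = 1143658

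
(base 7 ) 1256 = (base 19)167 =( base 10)482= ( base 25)J7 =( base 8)742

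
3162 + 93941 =97103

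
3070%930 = 280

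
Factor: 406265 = 5^1*193^1*421^1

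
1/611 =1/611 = 0.00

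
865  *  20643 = 17856195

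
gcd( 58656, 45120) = 4512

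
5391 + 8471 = 13862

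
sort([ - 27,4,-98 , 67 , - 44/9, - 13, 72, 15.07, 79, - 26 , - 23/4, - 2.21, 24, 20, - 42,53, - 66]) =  [-98,-66, - 42, - 27, - 26, - 13, - 23/4, - 44/9, - 2.21, 4,15.07, 20,  24, 53, 67, 72 , 79 ]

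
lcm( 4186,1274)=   29302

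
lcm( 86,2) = 86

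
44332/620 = 11083/155 = 71.50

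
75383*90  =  6784470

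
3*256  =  768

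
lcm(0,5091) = 0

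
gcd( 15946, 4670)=2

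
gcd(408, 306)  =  102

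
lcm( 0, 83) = 0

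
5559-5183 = 376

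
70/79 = 70/79=0.89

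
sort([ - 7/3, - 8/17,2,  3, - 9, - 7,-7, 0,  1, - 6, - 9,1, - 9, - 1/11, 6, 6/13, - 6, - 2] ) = [ - 9, - 9, - 9, - 7,-7,-6, - 6, - 7/3, - 2, - 8/17 , - 1/11 , 0, 6/13,  1, 1, 2,  3, 6]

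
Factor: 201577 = 201577^1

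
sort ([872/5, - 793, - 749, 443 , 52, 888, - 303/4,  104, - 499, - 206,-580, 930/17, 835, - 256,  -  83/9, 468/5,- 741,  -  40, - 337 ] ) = [ - 793, - 749,  -  741,-580, - 499,-337, - 256, - 206, - 303/4,  -  40,-83/9, 52,930/17, 468/5 , 104,872/5,443,835, 888 ]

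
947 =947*1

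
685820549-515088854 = 170731695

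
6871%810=391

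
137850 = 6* 22975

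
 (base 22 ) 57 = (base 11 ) A7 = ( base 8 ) 165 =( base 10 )117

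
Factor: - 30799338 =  -2^1*3^1*233^1 * 22031^1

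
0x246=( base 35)gm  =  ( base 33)HL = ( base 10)582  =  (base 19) 1bc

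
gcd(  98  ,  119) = 7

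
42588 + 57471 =100059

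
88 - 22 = 66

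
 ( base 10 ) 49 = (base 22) 25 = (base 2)110001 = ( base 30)1j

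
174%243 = 174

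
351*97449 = 34204599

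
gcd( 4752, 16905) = 3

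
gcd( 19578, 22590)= 1506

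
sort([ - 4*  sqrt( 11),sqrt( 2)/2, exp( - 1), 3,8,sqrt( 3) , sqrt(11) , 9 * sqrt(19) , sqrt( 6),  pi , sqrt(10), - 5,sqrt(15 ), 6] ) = [ - 4* sqrt( 11),-5 , exp(-1),sqrt(2 ) /2, sqrt( 3), sqrt(6 ), 3,  pi,  sqrt(10), sqrt ( 11), sqrt(15), 6  ,  8 , 9 * sqrt(19) ] 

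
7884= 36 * 219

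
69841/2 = 69841/2  =  34920.50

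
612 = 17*36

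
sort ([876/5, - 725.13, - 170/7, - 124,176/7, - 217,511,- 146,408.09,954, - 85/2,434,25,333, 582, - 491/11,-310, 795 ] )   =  [ - 725.13, - 310, - 217, - 146, - 124, - 491/11,- 85/2,- 170/7, 25,176/7,876/5,333,408.09,434,511,582,795,954]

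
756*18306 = 13839336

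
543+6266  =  6809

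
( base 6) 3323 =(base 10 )771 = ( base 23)1ac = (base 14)3D1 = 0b1100000011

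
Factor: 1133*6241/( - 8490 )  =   - 2^( - 1)*3^( - 1)*5^( -1)*11^1 * 79^2 *103^1*283^( - 1 )   =  - 7071053/8490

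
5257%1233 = 325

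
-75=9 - 84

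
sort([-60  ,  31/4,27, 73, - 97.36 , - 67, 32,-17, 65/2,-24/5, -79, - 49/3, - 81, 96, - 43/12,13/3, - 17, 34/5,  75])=[-97.36,-81, - 79 ,- 67 , - 60, - 17,-17, - 49/3, - 24/5, - 43/12, 13/3 , 34/5, 31/4, 27, 32,65/2,73, 75,96] 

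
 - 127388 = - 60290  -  67098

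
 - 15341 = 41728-57069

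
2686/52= 1343/26 =51.65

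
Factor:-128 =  - 2^7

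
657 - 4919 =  - 4262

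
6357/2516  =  2 + 1325/2516  =  2.53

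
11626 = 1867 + 9759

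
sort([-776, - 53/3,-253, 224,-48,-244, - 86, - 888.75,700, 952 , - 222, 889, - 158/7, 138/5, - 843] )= [  -  888.75, - 843, - 776, - 253, - 244, - 222,-86,-48, - 158/7 , - 53/3,138/5,224, 700, 889, 952] 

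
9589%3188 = 25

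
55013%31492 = 23521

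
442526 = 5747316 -5304790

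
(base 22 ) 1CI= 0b1011111110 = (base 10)766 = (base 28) ra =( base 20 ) 1I6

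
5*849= 4245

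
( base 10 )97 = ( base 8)141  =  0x61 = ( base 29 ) 3A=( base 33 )2v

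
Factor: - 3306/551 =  -6 = - 2^1*3^1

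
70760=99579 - 28819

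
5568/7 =795 + 3/7=795.43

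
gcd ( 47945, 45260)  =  5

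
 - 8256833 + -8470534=  -  16727367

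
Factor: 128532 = 2^2* 3^1*10711^1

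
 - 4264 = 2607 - 6871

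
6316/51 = 6316/51 = 123.84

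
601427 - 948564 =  - 347137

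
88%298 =88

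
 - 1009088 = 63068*(-16) 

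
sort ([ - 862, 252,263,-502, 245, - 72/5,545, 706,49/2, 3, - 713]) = [ - 862, - 713, - 502, - 72/5 , 3,49/2,  245,  252,263, 545, 706]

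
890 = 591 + 299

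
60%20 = 0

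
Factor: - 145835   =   - 5^1*29167^1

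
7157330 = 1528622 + 5628708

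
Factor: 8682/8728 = 4341/4364 =2^(-2)* 3^1*1091^( -1 )*1447^1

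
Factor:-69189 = -3^1*23063^1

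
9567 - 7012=2555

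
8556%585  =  366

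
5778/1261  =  4 + 734/1261= 4.58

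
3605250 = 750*4807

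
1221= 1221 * 1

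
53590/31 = 53590/31=1728.71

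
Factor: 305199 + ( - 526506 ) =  - 3^1 *71^1 *1039^1 = - 221307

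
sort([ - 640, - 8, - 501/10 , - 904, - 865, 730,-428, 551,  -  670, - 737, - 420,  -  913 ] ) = [ - 913, - 904,-865,  -  737,  -  670 , - 640,-428,  -  420, - 501/10, - 8 , 551,730] 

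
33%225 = 33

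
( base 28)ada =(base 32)80M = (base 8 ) 20026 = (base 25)d3e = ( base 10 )8214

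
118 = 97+21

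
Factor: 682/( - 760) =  - 341/380  =  - 2^( -2)*5^(- 1 )*11^1*19^(-1)*31^1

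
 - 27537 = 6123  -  33660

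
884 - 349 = 535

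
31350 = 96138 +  - 64788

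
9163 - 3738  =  5425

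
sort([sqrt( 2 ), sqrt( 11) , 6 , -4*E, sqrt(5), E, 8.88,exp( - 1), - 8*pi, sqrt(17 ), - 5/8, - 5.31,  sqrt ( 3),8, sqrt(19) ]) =[ - 8*pi, - 4*E, - 5.31, - 5/8, exp( - 1),sqrt(2 ) , sqrt( 3 ),sqrt(5 ), E, sqrt(11 ),sqrt (17 ), sqrt( 19 ), 6, 8, 8.88 ] 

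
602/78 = 301/39 = 7.72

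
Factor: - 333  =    -  3^2 * 37^1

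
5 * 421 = 2105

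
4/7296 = 1/1824 = 0.00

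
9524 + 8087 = 17611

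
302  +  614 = 916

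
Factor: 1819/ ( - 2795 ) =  - 5^( - 1)*13^(-1)*17^1*43^( - 1)*107^1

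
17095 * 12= 205140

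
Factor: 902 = 2^1*11^1*41^1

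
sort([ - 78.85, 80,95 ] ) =[ - 78.85, 80,95] 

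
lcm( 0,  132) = 0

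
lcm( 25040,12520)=25040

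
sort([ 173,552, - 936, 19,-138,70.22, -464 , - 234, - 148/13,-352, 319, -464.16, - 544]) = [-936, - 544, - 464.16,  -  464, - 352,-234 , - 138 , - 148/13 , 19,70.22, 173 , 319,  552]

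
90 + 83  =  173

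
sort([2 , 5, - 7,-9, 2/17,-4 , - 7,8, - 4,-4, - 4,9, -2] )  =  [ - 9, - 7, - 7, - 4, - 4,-4 , - 4,-2, 2/17,2, 5, 8,9]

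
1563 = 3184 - 1621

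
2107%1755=352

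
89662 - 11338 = 78324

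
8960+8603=17563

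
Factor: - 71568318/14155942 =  - 3^1*23^1 * 518611^1*7077971^( - 1 ) =- 35784159/7077971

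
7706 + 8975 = 16681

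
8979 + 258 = 9237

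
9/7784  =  9/7784 =0.00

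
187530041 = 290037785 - 102507744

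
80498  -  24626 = 55872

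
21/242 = 21/242 = 0.09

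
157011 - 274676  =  -117665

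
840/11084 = 210/2771= 0.08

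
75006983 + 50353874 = 125360857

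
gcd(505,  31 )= 1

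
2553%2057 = 496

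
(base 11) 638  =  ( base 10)767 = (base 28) rb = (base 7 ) 2144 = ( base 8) 1377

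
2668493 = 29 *92017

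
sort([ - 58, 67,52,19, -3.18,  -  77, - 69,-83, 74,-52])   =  [-83,-77,-69 ,- 58, - 52,-3.18,19 , 52, 67,  74 ] 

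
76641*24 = 1839384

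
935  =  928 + 7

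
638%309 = 20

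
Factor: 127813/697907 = 18259/99701 = 7^ ( - 1)*19^1  *  31^2*14243^ ( - 1 )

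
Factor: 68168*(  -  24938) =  - 2^4*37^1*337^1*8521^1 = -1699973584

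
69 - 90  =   - 21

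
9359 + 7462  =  16821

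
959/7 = 137 = 137.00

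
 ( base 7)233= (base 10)122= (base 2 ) 1111010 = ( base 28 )4a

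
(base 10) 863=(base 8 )1537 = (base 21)1k2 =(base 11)715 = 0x35F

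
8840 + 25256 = 34096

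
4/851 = 4/851 = 0.00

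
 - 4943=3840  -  8783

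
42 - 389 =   -  347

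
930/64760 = 93/6476 = 0.01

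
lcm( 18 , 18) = 18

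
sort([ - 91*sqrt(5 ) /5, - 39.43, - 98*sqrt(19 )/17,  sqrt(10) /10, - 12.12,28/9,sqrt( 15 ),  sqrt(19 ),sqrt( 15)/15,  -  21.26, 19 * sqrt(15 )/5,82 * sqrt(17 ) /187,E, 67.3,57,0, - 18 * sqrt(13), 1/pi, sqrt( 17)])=[ - 18  *sqrt (13),- 91 * sqrt (5 ) /5, - 39.43, - 98* sqrt(19)/17 , - 21.26, - 12.12,0,sqrt( 15)/15,sqrt( 10)/10, 1/pi,82*sqrt(17)/187,E,28/9,sqrt(15 ), sqrt(17), sqrt(19 ),19 * sqrt( 15 ) /5,57,67.3]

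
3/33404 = 3/33404  =  0.00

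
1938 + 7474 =9412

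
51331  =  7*7333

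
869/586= 869/586 = 1.48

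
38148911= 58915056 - 20766145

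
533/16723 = 533/16723 =0.03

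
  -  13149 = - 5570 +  - 7579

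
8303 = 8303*1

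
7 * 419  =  2933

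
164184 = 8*20523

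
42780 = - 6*(-7130 ) 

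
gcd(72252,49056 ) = 12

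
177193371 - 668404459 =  - 491211088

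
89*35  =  3115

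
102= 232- 130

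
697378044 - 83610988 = 613767056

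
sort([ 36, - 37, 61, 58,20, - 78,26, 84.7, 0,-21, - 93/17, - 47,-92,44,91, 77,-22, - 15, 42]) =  [-92,-78 , - 47,-37, - 22, - 21, -15 , - 93/17,0,  20,26 , 36, 42 , 44, 58,61, 77, 84.7, 91]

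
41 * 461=18901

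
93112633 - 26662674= 66449959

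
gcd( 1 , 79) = 1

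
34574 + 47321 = 81895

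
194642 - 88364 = 106278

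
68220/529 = 68220/529 = 128.96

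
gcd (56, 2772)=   28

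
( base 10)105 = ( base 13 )81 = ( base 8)151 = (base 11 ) 96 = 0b1101001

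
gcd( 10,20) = 10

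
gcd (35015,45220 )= 5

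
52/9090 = 26/4545 = 0.01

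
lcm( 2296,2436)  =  199752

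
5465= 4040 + 1425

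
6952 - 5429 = 1523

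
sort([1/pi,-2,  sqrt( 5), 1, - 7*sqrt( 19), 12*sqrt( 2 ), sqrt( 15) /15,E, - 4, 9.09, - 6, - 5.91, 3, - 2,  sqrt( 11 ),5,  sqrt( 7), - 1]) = [ - 7*sqrt( 19), - 6, - 5.91,  -  4,-2, - 2, - 1,sqrt( 15 )/15, 1/pi,1, sqrt ( 5),sqrt( 7)  ,  E, 3, sqrt ( 11 ), 5 , 9.09, 12*sqrt(2) ] 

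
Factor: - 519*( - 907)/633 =173^1 *211^( - 1)* 907^1 = 156911/211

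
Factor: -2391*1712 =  - 4093392 = - 2^4*3^1*107^1*797^1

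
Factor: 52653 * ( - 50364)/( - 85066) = 1325907846/42533= 2^1*3^3*1399^1*17551^1*42533^( - 1)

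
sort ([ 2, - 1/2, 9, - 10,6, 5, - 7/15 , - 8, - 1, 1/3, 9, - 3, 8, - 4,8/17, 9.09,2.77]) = [-10, - 8, - 4,- 3, - 1, - 1/2, - 7/15,1/3 , 8/17,  2,  2.77,5,  6, 8, 9,9 , 9.09 ]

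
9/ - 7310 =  - 1 + 7301/7310  =  - 0.00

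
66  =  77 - 11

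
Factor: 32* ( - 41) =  - 1312 = -2^5*41^1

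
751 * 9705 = 7288455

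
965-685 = 280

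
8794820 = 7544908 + 1249912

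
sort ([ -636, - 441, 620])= [-636, - 441 , 620 ] 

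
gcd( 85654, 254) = 2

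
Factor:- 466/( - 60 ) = 233/30 = 2^( - 1 )*3^(-1 )*5^( - 1)*233^1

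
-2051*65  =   - 133315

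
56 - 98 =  - 42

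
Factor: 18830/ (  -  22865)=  - 14/17 = -2^1*7^1*17^( - 1 )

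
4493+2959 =7452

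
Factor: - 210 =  - 2^1*3^1 * 5^1*7^1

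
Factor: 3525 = 3^1*5^2*47^1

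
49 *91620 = 4489380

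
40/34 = 20/17 = 1.18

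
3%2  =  1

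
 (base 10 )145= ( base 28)55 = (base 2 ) 10010001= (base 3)12101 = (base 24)61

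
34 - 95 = - 61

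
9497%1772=637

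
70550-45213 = 25337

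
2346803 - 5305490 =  - 2958687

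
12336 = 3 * 4112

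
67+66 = 133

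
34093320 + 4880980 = 38974300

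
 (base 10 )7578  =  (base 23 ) E7B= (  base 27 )aai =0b1110110011010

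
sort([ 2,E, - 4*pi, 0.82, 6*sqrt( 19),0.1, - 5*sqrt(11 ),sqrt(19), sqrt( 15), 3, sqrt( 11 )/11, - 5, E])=[-5*sqrt( 11), - 4*pi , - 5, 0.1, sqrt(11)/11,  0.82,2,E,E,3, sqrt(15), sqrt(19 ) , 6*sqrt( 19) ]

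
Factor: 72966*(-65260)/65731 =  - 4761761160/65731 = -2^3*3^1 * 5^1 * 13^1*251^1*12161^1 * 65731^( - 1)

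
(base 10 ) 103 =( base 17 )61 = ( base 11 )94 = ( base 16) 67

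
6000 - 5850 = 150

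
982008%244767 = 2940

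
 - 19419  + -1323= - 20742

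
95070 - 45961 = 49109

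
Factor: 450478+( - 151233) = 299245  =  5^1 * 97^1 * 617^1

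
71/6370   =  71/6370 = 0.01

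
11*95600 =1051600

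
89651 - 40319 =49332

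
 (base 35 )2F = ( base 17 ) 50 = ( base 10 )85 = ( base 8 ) 125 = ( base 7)151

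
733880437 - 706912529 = 26967908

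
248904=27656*9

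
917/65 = 14 + 7/65  =  14.11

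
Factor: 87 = 3^1  *29^1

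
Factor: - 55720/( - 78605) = 56/79 = 2^3*7^1*79^( - 1 )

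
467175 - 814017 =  - 346842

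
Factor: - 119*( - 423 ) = 3^2*7^1*17^1*47^1 = 50337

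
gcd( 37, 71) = 1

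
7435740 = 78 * 95330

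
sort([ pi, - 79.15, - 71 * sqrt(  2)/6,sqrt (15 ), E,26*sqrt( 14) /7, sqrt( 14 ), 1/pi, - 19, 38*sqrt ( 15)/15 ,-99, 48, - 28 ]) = [ - 99 , - 79.15, - 28,  -  19,-71*sqrt( 2) /6,1/pi , E,pi, sqrt( 14),sqrt( 15),38*sqrt(15 )/15,26* sqrt ( 14)/7, 48]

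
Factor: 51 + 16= 67= 67^1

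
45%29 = 16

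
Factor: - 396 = -2^2*3^2*11^1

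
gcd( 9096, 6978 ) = 6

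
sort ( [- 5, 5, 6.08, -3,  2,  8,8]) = [ - 5, - 3, 2, 5,  6.08, 8,8] 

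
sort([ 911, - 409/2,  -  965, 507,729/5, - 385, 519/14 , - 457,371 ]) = [-965,-457, - 385, - 409/2, 519/14,  729/5,371,  507,  911] 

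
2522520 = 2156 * 1170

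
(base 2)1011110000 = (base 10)752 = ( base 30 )p2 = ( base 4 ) 23300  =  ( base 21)1EH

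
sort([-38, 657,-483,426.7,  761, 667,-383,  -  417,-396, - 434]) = [  -  483,-434, -417, -396, - 383,-38  ,  426.7,657,667 , 761]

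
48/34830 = 8/5805  =  0.00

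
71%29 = 13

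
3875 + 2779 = 6654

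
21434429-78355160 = -56920731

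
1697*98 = 166306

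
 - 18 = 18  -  36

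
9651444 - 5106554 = 4544890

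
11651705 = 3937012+7714693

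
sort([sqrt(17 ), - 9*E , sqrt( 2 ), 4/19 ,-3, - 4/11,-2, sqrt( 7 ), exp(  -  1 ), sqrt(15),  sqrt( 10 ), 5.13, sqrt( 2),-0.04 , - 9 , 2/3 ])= [ - 9  *E,-9, - 3, - 2,-4/11, - 0.04, 4/19,exp(-1 ), 2/3,  sqrt( 2 ), sqrt(2),sqrt(7 ) , sqrt( 10 ), sqrt(15 ),sqrt(17), 5.13 ]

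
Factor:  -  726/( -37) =2^1*3^1*11^2*37^( -1)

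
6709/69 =6709/69  =  97.23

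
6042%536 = 146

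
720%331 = 58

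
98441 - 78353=20088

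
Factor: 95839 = 239^1*401^1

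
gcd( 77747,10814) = 1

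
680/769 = 680/769=0.88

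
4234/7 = 4234/7 = 604.86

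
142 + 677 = 819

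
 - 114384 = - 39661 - 74723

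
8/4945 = 8/4945= 0.00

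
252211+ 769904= 1022115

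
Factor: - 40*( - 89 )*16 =2^7 * 5^1*89^1 = 56960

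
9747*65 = 633555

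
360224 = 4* 90056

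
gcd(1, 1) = 1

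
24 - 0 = 24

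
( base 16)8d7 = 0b100011010111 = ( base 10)2263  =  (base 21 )52G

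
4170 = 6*695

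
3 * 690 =2070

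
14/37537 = 14/37537 = 0.00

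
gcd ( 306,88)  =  2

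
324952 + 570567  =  895519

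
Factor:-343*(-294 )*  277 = 27933234 =2^1*3^1*7^5*277^1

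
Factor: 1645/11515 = 1/7 = 7^( - 1)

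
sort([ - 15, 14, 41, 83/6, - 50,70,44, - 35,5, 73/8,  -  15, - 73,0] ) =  [ - 73, - 50,  -  35, - 15, - 15,0, 5, 73/8, 83/6,14, 41,  44, 70 ]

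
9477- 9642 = -165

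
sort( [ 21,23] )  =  [ 21,23]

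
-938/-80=11 + 29/40 = 11.72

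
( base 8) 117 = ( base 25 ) 34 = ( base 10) 79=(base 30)2j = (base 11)72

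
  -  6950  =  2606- 9556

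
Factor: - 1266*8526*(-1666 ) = 2^3*3^2*7^4*17^1*29^1*211^1 = 17982664056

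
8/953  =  8/953 = 0.01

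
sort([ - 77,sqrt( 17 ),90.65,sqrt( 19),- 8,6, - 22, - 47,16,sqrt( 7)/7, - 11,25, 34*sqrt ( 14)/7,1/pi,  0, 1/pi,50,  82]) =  [ - 77,-47, -22, - 11,  -  8,0,  1/pi,1/pi,sqrt( 7 )/7, sqrt(17 ), sqrt(19),6 , 16,34 * sqrt(14) /7,25,50 , 82,90.65]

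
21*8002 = 168042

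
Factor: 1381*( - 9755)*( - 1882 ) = 25353654710 = 2^1 * 5^1*941^1*1381^1*1951^1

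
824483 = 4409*187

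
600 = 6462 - 5862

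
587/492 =587/492= 1.19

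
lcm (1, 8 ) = 8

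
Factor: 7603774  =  2^1*137^1*27751^1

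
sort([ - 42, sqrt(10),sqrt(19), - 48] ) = [ - 48,  -  42,sqrt(10),sqrt( 19 ) ] 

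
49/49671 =49/49671 = 0.00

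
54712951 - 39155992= 15556959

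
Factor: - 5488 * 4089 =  - 22440432 = - 2^4*3^1 * 7^3*29^1*47^1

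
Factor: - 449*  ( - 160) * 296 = 2^8 *5^1*37^1*449^1 = 21264640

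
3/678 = 1/226= 0.00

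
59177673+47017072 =106194745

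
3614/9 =3614/9=401.56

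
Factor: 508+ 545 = 3^4 * 13^1 = 1053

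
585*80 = 46800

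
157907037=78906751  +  79000286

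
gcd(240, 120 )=120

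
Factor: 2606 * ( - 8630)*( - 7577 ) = 2^2*5^1*863^1*1303^1*7577^1 = 170405063060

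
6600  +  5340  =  11940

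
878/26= 33 + 10/13 = 33.77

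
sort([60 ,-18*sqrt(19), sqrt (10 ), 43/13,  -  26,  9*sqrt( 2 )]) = [-18*sqrt(19 ) ,-26,sqrt( 10), 43/13,  9*sqrt(2),60 ]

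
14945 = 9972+4973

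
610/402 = 1 + 104/201 = 1.52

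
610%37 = 18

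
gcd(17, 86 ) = 1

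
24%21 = 3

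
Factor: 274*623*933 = 159264966 =2^1*3^1*7^1*89^1*137^1*311^1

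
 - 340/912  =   -1+ 143/228 = -0.37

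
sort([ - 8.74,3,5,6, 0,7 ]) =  [ - 8.74,0, 3, 5,6,7]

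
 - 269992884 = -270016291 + 23407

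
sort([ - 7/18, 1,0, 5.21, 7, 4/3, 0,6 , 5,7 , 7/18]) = [  -  7/18 , 0, 0,7/18, 1,4/3, 5,5.21,6, 7 , 7]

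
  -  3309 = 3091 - 6400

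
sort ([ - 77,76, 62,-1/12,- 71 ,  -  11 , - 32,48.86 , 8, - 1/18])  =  [  -  77, - 71, - 32, - 11 ,  -  1/12 , - 1/18,8,48.86,62,76 ] 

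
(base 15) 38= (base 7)104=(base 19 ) 2F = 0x35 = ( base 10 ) 53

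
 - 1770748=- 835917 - 934831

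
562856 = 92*6118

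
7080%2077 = 849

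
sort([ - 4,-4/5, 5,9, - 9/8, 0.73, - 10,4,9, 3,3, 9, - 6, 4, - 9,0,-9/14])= [-10,  -  9,-6, - 4,-9/8, - 4/5, - 9/14,0, 0.73,3,3,4 , 4,5,9,9,9] 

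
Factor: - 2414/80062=  -  17^1*71^1*40031^( - 1)  =  - 1207/40031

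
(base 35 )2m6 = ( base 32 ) 34q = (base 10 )3226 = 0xC9A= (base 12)1A4A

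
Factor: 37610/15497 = 2^1*5^1*3761^1*15497^ (-1)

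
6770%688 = 578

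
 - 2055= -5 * 411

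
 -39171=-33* 1187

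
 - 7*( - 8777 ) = 61439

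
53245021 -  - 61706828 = 114951849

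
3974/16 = 1987/8 = 248.38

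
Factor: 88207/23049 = 3^(  -  2 )*7^1*13^(  -  1)*197^ (-1 )*12601^1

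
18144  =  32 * 567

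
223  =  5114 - 4891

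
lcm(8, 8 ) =8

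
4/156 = 1/39 =0.03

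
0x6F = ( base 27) 43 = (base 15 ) 76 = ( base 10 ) 111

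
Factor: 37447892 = 2^2*53^1 * 176641^1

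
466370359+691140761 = 1157511120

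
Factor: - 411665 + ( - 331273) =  -742938 = - 2^1*3^1*7^3*19^2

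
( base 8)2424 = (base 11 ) a82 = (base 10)1300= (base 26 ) 1o0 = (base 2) 10100010100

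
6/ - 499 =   -  6/499 = - 0.01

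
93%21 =9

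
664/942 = 332/471 = 0.70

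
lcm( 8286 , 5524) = 16572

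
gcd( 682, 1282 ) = 2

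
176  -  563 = - 387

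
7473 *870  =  6501510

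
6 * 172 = 1032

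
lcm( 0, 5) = 0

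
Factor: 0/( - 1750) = 0=0^1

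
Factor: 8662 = 2^1* 61^1*71^1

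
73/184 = 73/184 = 0.40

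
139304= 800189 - 660885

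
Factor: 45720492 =2^2*3^1*1019^1*3739^1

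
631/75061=631/75061 = 0.01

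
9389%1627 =1254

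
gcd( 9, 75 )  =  3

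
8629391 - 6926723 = 1702668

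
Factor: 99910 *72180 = 7211503800 = 2^3*3^2*5^2 * 97^1*103^1 *401^1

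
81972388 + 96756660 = 178729048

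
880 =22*40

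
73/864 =73/864 = 0.08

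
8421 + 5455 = 13876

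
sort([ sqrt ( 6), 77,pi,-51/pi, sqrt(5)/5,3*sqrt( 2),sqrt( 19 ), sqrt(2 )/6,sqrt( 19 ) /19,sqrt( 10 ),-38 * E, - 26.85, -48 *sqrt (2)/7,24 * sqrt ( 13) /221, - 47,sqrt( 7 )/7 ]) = [ - 38*E,-47, - 26.85,-51/pi, - 48 * sqrt( 2)/7,sqrt( 19)/19,sqrt(2 ) /6,sqrt ( 7 )/7,24*sqrt(13)/221,sqrt( 5)/5,sqrt(6 ),  pi,sqrt(10 ),3*sqrt ( 2 ),sqrt(19),77] 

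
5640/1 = 5640=5640.00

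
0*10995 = 0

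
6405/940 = 1281/188 = 6.81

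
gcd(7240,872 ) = 8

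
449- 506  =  -57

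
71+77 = 148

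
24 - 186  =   - 162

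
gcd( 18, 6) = 6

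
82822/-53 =-82822/53 = - 1562.68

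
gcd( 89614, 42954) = 2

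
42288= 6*7048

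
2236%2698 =2236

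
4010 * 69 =276690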